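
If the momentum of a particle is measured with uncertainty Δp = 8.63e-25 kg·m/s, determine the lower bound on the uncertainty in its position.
61.099 pm

Using the Heisenberg uncertainty principle:
ΔxΔp ≥ ℏ/2

The minimum uncertainty in position is:
Δx_min = ℏ/(2Δp)
Δx_min = (1.055e-34 J·s) / (2 × 8.630e-25 kg·m/s)
Δx_min = 6.110e-11 m = 61.099 pm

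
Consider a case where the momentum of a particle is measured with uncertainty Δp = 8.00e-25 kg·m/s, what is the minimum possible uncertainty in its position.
65.911 pm

Using the Heisenberg uncertainty principle:
ΔxΔp ≥ ℏ/2

The minimum uncertainty in position is:
Δx_min = ℏ/(2Δp)
Δx_min = (1.055e-34 J·s) / (2 × 8.000e-25 kg·m/s)
Δx_min = 6.591e-11 m = 65.911 pm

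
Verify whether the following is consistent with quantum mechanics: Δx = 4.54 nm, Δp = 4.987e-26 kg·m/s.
Yes, it satisfies the uncertainty principle.

Calculate the product ΔxΔp:
ΔxΔp = (4.540e-09 m) × (4.987e-26 kg·m/s)
ΔxΔp = 2.264e-34 J·s

Compare to the minimum allowed value ℏ/2:
ℏ/2 = 5.273e-35 J·s

Since ΔxΔp = 2.264e-34 J·s ≥ 5.273e-35 J·s = ℏ/2,
the measurement satisfies the uncertainty principle.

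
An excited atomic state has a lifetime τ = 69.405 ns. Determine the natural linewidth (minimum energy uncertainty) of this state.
4.742 neV

Using the energy-time uncertainty principle:
ΔEΔt ≥ ℏ/2

The lifetime τ represents the time uncertainty Δt.
The natural linewidth (minimum energy uncertainty) is:

ΔE = ℏ/(2τ)
ΔE = (1.055e-34 J·s) / (2 × 6.941e-08 s)
ΔE = 7.597e-28 J = 4.742 neV

This natural linewidth limits the precision of spectroscopic measurements.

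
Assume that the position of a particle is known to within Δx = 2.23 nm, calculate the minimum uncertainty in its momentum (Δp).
2.365 × 10^-26 kg·m/s

Using the Heisenberg uncertainty principle:
ΔxΔp ≥ ℏ/2

The minimum uncertainty in momentum is:
Δp_min = ℏ/(2Δx)
Δp_min = (1.055e-34 J·s) / (2 × 2.230e-09 m)
Δp_min = 2.365e-26 kg·m/s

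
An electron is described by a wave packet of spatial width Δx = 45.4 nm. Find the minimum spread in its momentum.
1.161 × 10^-27 kg·m/s

For a wave packet, the spatial width Δx and momentum spread Δp are related by the uncertainty principle:
ΔxΔp ≥ ℏ/2

The minimum momentum spread is:
Δp_min = ℏ/(2Δx)
Δp_min = (1.055e-34 J·s) / (2 × 4.540e-08 m)
Δp_min = 1.161e-27 kg·m/s

A wave packet cannot have both a well-defined position and well-defined momentum.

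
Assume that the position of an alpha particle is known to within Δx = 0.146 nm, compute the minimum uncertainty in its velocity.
54.353 m/s

Using the Heisenberg uncertainty principle and Δp = mΔv:
ΔxΔp ≥ ℏ/2
Δx(mΔv) ≥ ℏ/2

The minimum uncertainty in velocity is:
Δv_min = ℏ/(2mΔx)
Δv_min = (1.055e-34 J·s) / (2 × 6.645e-27 kg × 1.460e-10 m)
Δv_min = 5.435e+01 m/s = 54.353 m/s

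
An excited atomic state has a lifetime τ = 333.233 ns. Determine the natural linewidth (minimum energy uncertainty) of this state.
987.615 peV

Using the energy-time uncertainty principle:
ΔEΔt ≥ ℏ/2

The lifetime τ represents the time uncertainty Δt.
The natural linewidth (minimum energy uncertainty) is:

ΔE = ℏ/(2τ)
ΔE = (1.055e-34 J·s) / (2 × 3.332e-07 s)
ΔE = 1.582e-28 J = 987.615 peV

This natural linewidth limits the precision of spectroscopic measurements.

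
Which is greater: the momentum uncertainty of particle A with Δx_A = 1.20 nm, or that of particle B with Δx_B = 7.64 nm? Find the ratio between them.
Particle A has the larger minimum momentum uncertainty, by a factor of 6.37.

For each particle, the minimum momentum uncertainty is Δp_min = ℏ/(2Δx):

Particle A: Δp_A = ℏ/(2×1.200e-09 m) = 4.394e-26 kg·m/s
Particle B: Δp_B = ℏ/(2×7.640e-09 m) = 6.902e-27 kg·m/s

Ratio: Δp_A/Δp_B = 6.37

Since Δp_min ∝ 1/Δx, the particle with smaller position uncertainty (A) has larger momentum uncertainty.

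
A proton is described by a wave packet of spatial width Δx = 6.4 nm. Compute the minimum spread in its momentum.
8.239 × 10^-27 kg·m/s

For a wave packet, the spatial width Δx and momentum spread Δp are related by the uncertainty principle:
ΔxΔp ≥ ℏ/2

The minimum momentum spread is:
Δp_min = ℏ/(2Δx)
Δp_min = (1.055e-34 J·s) / (2 × 6.400e-09 m)
Δp_min = 8.239e-27 kg·m/s

A wave packet cannot have both a well-defined position and well-defined momentum.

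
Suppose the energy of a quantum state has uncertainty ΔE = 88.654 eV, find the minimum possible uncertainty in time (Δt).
3.712 as

Using the energy-time uncertainty principle:
ΔEΔt ≥ ℏ/2

The minimum uncertainty in time is:
Δt_min = ℏ/(2ΔE)
Δt_min = (1.055e-34 J·s) / (2 × 1.420e-17 J)
Δt_min = 3.712e-18 s = 3.712 as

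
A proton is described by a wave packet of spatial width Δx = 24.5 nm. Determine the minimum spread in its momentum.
2.152 × 10^-27 kg·m/s

For a wave packet, the spatial width Δx and momentum spread Δp are related by the uncertainty principle:
ΔxΔp ≥ ℏ/2

The minimum momentum spread is:
Δp_min = ℏ/(2Δx)
Δp_min = (1.055e-34 J·s) / (2 × 2.450e-08 m)
Δp_min = 2.152e-27 kg·m/s

A wave packet cannot have both a well-defined position and well-defined momentum.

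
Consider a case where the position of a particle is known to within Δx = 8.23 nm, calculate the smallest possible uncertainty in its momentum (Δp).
6.407 × 10^-27 kg·m/s

Using the Heisenberg uncertainty principle:
ΔxΔp ≥ ℏ/2

The minimum uncertainty in momentum is:
Δp_min = ℏ/(2Δx)
Δp_min = (1.055e-34 J·s) / (2 × 8.230e-09 m)
Δp_min = 6.407e-27 kg·m/s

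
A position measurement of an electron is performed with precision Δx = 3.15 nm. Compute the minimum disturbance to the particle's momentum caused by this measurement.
1.674 × 10^-26 kg·m/s

The uncertainty principle implies that measuring position disturbs momentum:
ΔxΔp ≥ ℏ/2

When we measure position with precision Δx, we necessarily introduce a momentum uncertainty:
Δp ≥ ℏ/(2Δx)
Δp_min = (1.055e-34 J·s) / (2 × 3.150e-09 m)
Δp_min = 1.674e-26 kg·m/s

The more precisely we measure position, the greater the momentum disturbance.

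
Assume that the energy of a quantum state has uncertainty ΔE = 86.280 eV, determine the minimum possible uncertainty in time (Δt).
3.814 as

Using the energy-time uncertainty principle:
ΔEΔt ≥ ℏ/2

The minimum uncertainty in time is:
Δt_min = ℏ/(2ΔE)
Δt_min = (1.055e-34 J·s) / (2 × 1.382e-17 J)
Δt_min = 3.814e-18 s = 3.814 as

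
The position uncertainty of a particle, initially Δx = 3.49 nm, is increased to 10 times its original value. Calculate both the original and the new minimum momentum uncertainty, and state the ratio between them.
Original Δp_min = 1.511 × 10^-26 kg·m/s; new Δp'_min = 1.511 × 10^-27 kg·m/s; ratio Δp'_min/Δp_min = 1/10.

From the uncertainty principle ΔxΔp ≥ ℏ/2, the minimum momentum uncertainty is Δp_min = ℏ/(2Δx).

Original (Δx = 3.49 nm = 3.490e-09 m):
Δp_min = (1.055e-34 J·s)/(2 × 3.490e-09 m) = 1.511e-26 kg·m/s

When Δx → 10Δx:
Δp'_min = ℏ/(2 × 10Δx) = (1/10) × ℏ/(2Δx) = (1/10) × Δp_min
Δp'_min = 1/10 × 1.511e-26 kg·m/s = 1.511e-27 kg·m/s

Since Δp_min ∝ 1/Δx, when Δx is increased to 10 times its original value, Δp_min decreases to 1/10 of its original value.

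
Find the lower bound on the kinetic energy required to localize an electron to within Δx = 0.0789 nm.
1.530 eV

Localizing a particle requires giving it sufficient momentum uncertainty:

1. From uncertainty principle: Δp ≥ ℏ/(2Δx)
   Δp_min = (1.055e-34 J·s) / (2 × 7.890e-11 m)
   Δp_min = 6.683e-25 kg·m/s

2. This momentum uncertainty corresponds to kinetic energy:
   KE ≈ (Δp)²/(2m) = (6.683e-25)²/(2 × 9.109e-31 kg)
   KE = 2.451e-19 J = 1.530 eV

Tighter localization requires more energy.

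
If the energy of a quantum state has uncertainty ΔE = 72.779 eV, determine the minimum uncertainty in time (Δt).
4.522 as

Using the energy-time uncertainty principle:
ΔEΔt ≥ ℏ/2

The minimum uncertainty in time is:
Δt_min = ℏ/(2ΔE)
Δt_min = (1.055e-34 J·s) / (2 × 1.166e-17 J)
Δt_min = 4.522e-18 s = 4.522 as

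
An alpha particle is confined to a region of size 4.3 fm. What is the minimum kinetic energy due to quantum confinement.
70.622 keV

Using the uncertainty principle:

1. Position uncertainty: Δx ≈ 4.300e-15 m
2. Minimum momentum uncertainty: Δp = ℏ/(2Δx) = 1.226e-20 kg·m/s
3. Minimum kinetic energy:
   KE = (Δp)²/(2m) = (1.226e-20)²/(2 × 6.645e-27 kg)
   KE = 1.131e-14 J = 70.622 keV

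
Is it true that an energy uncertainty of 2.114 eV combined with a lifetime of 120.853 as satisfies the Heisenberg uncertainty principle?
No, it violates the uncertainty relation.

Calculate the product ΔEΔt:
ΔE = 2.114 eV = 3.387e-19 J
ΔEΔt = (3.387e-19 J) × (1.209e-16 s)
ΔEΔt = 4.093e-35 J·s

Compare to the minimum allowed value ℏ/2:
ℏ/2 = 5.273e-35 J·s

Since ΔEΔt = 4.093e-35 J·s < 5.273e-35 J·s = ℏ/2,
this violates the uncertainty relation.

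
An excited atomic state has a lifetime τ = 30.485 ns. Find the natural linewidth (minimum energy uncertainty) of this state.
10.796 neV

Using the energy-time uncertainty principle:
ΔEΔt ≥ ℏ/2

The lifetime τ represents the time uncertainty Δt.
The natural linewidth (minimum energy uncertainty) is:

ΔE = ℏ/(2τ)
ΔE = (1.055e-34 J·s) / (2 × 3.048e-08 s)
ΔE = 1.730e-27 J = 10.796 neV

This natural linewidth limits the precision of spectroscopic measurements.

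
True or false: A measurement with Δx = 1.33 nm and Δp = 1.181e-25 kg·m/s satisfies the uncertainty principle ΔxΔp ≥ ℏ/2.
Yes, it satisfies the uncertainty principle.

Calculate the product ΔxΔp:
ΔxΔp = (1.330e-09 m) × (1.181e-25 kg·m/s)
ΔxΔp = 1.571e-34 J·s

Compare to the minimum allowed value ℏ/2:
ℏ/2 = 5.273e-35 J·s

Since ΔxΔp = 1.571e-34 J·s ≥ 5.273e-35 J·s = ℏ/2,
the measurement satisfies the uncertainty principle.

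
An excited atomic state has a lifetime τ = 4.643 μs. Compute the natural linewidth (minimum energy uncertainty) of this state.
70.882 peV

Using the energy-time uncertainty principle:
ΔEΔt ≥ ℏ/2

The lifetime τ represents the time uncertainty Δt.
The natural linewidth (minimum energy uncertainty) is:

ΔE = ℏ/(2τ)
ΔE = (1.055e-34 J·s) / (2 × 4.643e-06 s)
ΔE = 1.136e-29 J = 70.882 peV

This natural linewidth limits the precision of spectroscopic measurements.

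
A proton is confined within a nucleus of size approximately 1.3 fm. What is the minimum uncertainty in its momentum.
4.056 × 10^-20 kg·m/s

Using the Heisenberg uncertainty principle:
ΔxΔp ≥ ℏ/2

With Δx ≈ L = 1.300e-15 m (the confinement size):
Δp_min = ℏ/(2Δx)
Δp_min = (1.055e-34 J·s) / (2 × 1.300e-15 m)
Δp_min = 4.056e-20 kg·m/s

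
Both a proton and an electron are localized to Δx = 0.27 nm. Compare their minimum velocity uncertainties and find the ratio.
The electron has the larger minimum velocity uncertainty, by a ratio of 1836.2.

For both particles, Δp_min = ℏ/(2Δx) = 1.953e-25 kg·m/s (same for both).

The velocity uncertainty is Δv = Δp/m:
- proton: Δv = 1.953e-25 / 1.673e-27 = 1.168e+02 m/s = 116.757 m/s
- electron: Δv = 1.953e-25 / 9.109e-31 = 2.144e+05 m/s = 214.385 km/s

Ratio: 2.144e+05 / 1.168e+02 = 1836.2

The lighter particle has larger velocity uncertainty because Δv ∝ 1/m.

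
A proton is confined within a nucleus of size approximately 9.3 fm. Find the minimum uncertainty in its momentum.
5.670 × 10^-21 kg·m/s

Using the Heisenberg uncertainty principle:
ΔxΔp ≥ ℏ/2

With Δx ≈ L = 9.300e-15 m (the confinement size):
Δp_min = ℏ/(2Δx)
Δp_min = (1.055e-34 J·s) / (2 × 9.300e-15 m)
Δp_min = 5.670e-21 kg·m/s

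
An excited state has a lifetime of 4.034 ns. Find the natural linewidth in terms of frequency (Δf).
19.727 MHz

Using the energy-time uncertainty principle and E = hf:
ΔEΔt ≥ ℏ/2
hΔf·Δt ≥ ℏ/2

The minimum frequency uncertainty is:
Δf = ℏ/(2hτ) = 1/(4πτ)
Δf = 1/(4π × 4.034e-09 s)
Δf = 1.973e+07 Hz = 19.727 MHz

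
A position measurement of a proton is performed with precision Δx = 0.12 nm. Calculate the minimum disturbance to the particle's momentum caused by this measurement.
4.394 × 10^-25 kg·m/s

The uncertainty principle implies that measuring position disturbs momentum:
ΔxΔp ≥ ℏ/2

When we measure position with precision Δx, we necessarily introduce a momentum uncertainty:
Δp ≥ ℏ/(2Δx)
Δp_min = (1.055e-34 J·s) / (2 × 1.200e-10 m)
Δp_min = 4.394e-25 kg·m/s

The more precisely we measure position, the greater the momentum disturbance.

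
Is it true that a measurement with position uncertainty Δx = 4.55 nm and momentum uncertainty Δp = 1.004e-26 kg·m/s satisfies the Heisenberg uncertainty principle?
No, it violates the uncertainty principle (impossible measurement).

Calculate the product ΔxΔp:
ΔxΔp = (4.550e-09 m) × (1.004e-26 kg·m/s)
ΔxΔp = 4.568e-35 J·s

Compare to the minimum allowed value ℏ/2:
ℏ/2 = 5.273e-35 J·s

Since ΔxΔp = 4.568e-35 J·s < 5.273e-35 J·s = ℏ/2,
the measurement violates the uncertainty principle.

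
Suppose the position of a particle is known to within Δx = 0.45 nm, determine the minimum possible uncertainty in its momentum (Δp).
1.172 × 10^-25 kg·m/s

Using the Heisenberg uncertainty principle:
ΔxΔp ≥ ℏ/2

The minimum uncertainty in momentum is:
Δp_min = ℏ/(2Δx)
Δp_min = (1.055e-34 J·s) / (2 × 4.500e-10 m)
Δp_min = 1.172e-25 kg·m/s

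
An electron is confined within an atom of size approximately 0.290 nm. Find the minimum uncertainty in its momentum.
1.818 × 10^-25 kg·m/s

Using the Heisenberg uncertainty principle:
ΔxΔp ≥ ℏ/2

With Δx ≈ L = 2.900e-10 m (the confinement size):
Δp_min = ℏ/(2Δx)
Δp_min = (1.055e-34 J·s) / (2 × 2.900e-10 m)
Δp_min = 1.818e-25 kg·m/s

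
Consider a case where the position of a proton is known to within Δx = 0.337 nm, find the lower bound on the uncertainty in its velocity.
93.545 m/s

Using the Heisenberg uncertainty principle and Δp = mΔv:
ΔxΔp ≥ ℏ/2
Δx(mΔv) ≥ ℏ/2

The minimum uncertainty in velocity is:
Δv_min = ℏ/(2mΔx)
Δv_min = (1.055e-34 J·s) / (2 × 1.673e-27 kg × 3.370e-10 m)
Δv_min = 9.354e+01 m/s = 93.545 m/s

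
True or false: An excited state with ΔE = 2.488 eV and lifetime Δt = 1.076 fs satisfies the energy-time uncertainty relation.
Yes, it satisfies the uncertainty relation.

Calculate the product ΔEΔt:
ΔE = 2.488 eV = 3.986e-19 J
ΔEΔt = (3.986e-19 J) × (1.076e-15 s)
ΔEΔt = 4.289e-34 J·s

Compare to the minimum allowed value ℏ/2:
ℏ/2 = 5.273e-35 J·s

Since ΔEΔt = 4.289e-34 J·s ≥ 5.273e-35 J·s = ℏ/2,
this satisfies the uncertainty relation.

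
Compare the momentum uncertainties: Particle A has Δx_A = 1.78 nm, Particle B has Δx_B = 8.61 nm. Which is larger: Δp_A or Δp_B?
Particle A has the larger minimum momentum uncertainty, by a factor of 4.84.

For each particle, the minimum momentum uncertainty is Δp_min = ℏ/(2Δx):

Particle A: Δp_A = ℏ/(2×1.780e-09 m) = 2.962e-26 kg·m/s
Particle B: Δp_B = ℏ/(2×8.610e-09 m) = 6.124e-27 kg·m/s

Ratio: Δp_A/Δp_B = 4.84

Since Δp_min ∝ 1/Δx, the particle with smaller position uncertainty (A) has larger momentum uncertainty.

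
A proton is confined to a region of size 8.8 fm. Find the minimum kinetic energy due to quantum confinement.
66.987 keV

Using the uncertainty principle:

1. Position uncertainty: Δx ≈ 8.800e-15 m
2. Minimum momentum uncertainty: Δp = ℏ/(2Δx) = 5.992e-21 kg·m/s
3. Minimum kinetic energy:
   KE = (Δp)²/(2m) = (5.992e-21)²/(2 × 1.673e-27 kg)
   KE = 1.073e-14 J = 66.987 keV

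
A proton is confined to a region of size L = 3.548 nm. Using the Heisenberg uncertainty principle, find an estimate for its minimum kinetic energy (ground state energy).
412.085 neV

Using the uncertainty principle to estimate ground state energy:

1. The position uncertainty is approximately the confinement size:
   Δx ≈ L = 3.548e-09 m

2. From ΔxΔp ≥ ℏ/2, the minimum momentum uncertainty is:
   Δp ≈ ℏ/(2L) = 1.486e-26 kg·m/s

3. The kinetic energy is approximately:
   KE ≈ (Δp)²/(2m) = (1.486e-26)²/(2 × 1.673e-27 kg)
   KE ≈ 6.602e-26 J = 412.085 neV

This is an order-of-magnitude estimate of the ground state energy.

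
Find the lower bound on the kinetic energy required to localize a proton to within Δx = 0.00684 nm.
110.877 meV

Localizing a particle requires giving it sufficient momentum uncertainty:

1. From uncertainty principle: Δp ≥ ℏ/(2Δx)
   Δp_min = (1.055e-34 J·s) / (2 × 6.840e-12 m)
   Δp_min = 7.709e-24 kg·m/s

2. This momentum uncertainty corresponds to kinetic energy:
   KE ≈ (Δp)²/(2m) = (7.709e-24)²/(2 × 1.673e-27 kg)
   KE = 1.776e-20 J = 110.877 meV

Tighter localization requires more energy.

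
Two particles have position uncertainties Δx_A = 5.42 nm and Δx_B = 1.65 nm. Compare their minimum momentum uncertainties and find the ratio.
Particle B has the larger minimum momentum uncertainty, by a factor of 3.28.

For each particle, the minimum momentum uncertainty is Δp_min = ℏ/(2Δx):

Particle A: Δp_A = ℏ/(2×5.420e-09 m) = 9.729e-27 kg·m/s
Particle B: Δp_B = ℏ/(2×1.650e-09 m) = 3.196e-26 kg·m/s

Ratio: Δp_B/Δp_A = 3.28

Since Δp_min ∝ 1/Δx, the particle with smaller position uncertainty (B) has larger momentum uncertainty.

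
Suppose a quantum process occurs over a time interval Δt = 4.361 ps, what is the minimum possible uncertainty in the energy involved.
75.466 μeV

Using the energy-time uncertainty principle:
ΔEΔt ≥ ℏ/2

The minimum uncertainty in energy is:
ΔE_min = ℏ/(2Δt)
ΔE_min = (1.055e-34 J·s) / (2 × 4.361e-12 s)
ΔE_min = 1.209e-23 J = 75.466 μeV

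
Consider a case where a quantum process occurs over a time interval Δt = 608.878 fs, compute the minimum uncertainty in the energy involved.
540.512 μeV

Using the energy-time uncertainty principle:
ΔEΔt ≥ ℏ/2

The minimum uncertainty in energy is:
ΔE_min = ℏ/(2Δt)
ΔE_min = (1.055e-34 J·s) / (2 × 6.089e-13 s)
ΔE_min = 8.660e-23 J = 540.512 μeV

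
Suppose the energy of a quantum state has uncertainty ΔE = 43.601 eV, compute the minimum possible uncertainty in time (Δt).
7.548 as

Using the energy-time uncertainty principle:
ΔEΔt ≥ ℏ/2

The minimum uncertainty in time is:
Δt_min = ℏ/(2ΔE)
Δt_min = (1.055e-34 J·s) / (2 × 6.986e-18 J)
Δt_min = 7.548e-18 s = 7.548 as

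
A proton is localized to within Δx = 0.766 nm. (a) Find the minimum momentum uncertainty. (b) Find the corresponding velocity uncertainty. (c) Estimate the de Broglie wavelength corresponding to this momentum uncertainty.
(a) Δp_min = 6.884 × 10^-26 kg·m/s
(b) Δv_min = 41.155 m/s
(c) λ_dB = 9.626 nm

Step-by-step:

(a) From the uncertainty principle:
Δp_min = ℏ/(2Δx) = (1.055e-34 J·s)/(2 × 7.660e-10 m) = 6.884e-26 kg·m/s

(b) The velocity uncertainty:
Δv = Δp/m = (6.884e-26 kg·m/s)/(1.673e-27 kg) = 4.115e+01 m/s = 41.155 m/s

(c) The de Broglie wavelength for this momentum:
λ = h/p = (6.626e-34 J·s)/(6.884e-26 kg·m/s) = 9.626e-09 m = 9.626 nm

Note: The de Broglie wavelength is comparable to the localization size, as expected from wave-particle duality.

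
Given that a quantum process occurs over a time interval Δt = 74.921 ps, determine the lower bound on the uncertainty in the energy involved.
4.393 μeV

Using the energy-time uncertainty principle:
ΔEΔt ≥ ℏ/2

The minimum uncertainty in energy is:
ΔE_min = ℏ/(2Δt)
ΔE_min = (1.055e-34 J·s) / (2 × 7.492e-11 s)
ΔE_min = 7.038e-25 J = 4.393 μeV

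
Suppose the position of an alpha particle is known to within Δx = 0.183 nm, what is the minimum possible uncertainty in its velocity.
43.363 m/s

Using the Heisenberg uncertainty principle and Δp = mΔv:
ΔxΔp ≥ ℏ/2
Δx(mΔv) ≥ ℏ/2

The minimum uncertainty in velocity is:
Δv_min = ℏ/(2mΔx)
Δv_min = (1.055e-34 J·s) / (2 × 6.645e-27 kg × 1.830e-10 m)
Δv_min = 4.336e+01 m/s = 43.363 m/s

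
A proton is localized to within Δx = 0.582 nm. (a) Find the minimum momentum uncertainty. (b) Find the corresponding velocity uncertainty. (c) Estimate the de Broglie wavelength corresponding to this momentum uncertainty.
(a) Δp_min = 9.060 × 10^-26 kg·m/s
(b) Δv_min = 54.166 m/s
(c) λ_dB = 7.314 nm

Step-by-step:

(a) From the uncertainty principle:
Δp_min = ℏ/(2Δx) = (1.055e-34 J·s)/(2 × 5.820e-10 m) = 9.060e-26 kg·m/s

(b) The velocity uncertainty:
Δv = Δp/m = (9.060e-26 kg·m/s)/(1.673e-27 kg) = 5.417e+01 m/s = 54.166 m/s

(c) The de Broglie wavelength for this momentum:
λ = h/p = (6.626e-34 J·s)/(9.060e-26 kg·m/s) = 7.314e-09 m = 7.314 nm

Note: The de Broglie wavelength is comparable to the localization size, as expected from wave-particle duality.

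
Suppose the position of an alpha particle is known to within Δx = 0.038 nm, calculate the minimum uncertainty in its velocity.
208.829 m/s

Using the Heisenberg uncertainty principle and Δp = mΔv:
ΔxΔp ≥ ℏ/2
Δx(mΔv) ≥ ℏ/2

The minimum uncertainty in velocity is:
Δv_min = ℏ/(2mΔx)
Δv_min = (1.055e-34 J·s) / (2 × 6.645e-27 kg × 3.800e-11 m)
Δv_min = 2.088e+02 m/s = 208.829 m/s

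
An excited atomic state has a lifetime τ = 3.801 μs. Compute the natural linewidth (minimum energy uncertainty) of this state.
86.584 peV

Using the energy-time uncertainty principle:
ΔEΔt ≥ ℏ/2

The lifetime τ represents the time uncertainty Δt.
The natural linewidth (minimum energy uncertainty) is:

ΔE = ℏ/(2τ)
ΔE = (1.055e-34 J·s) / (2 × 3.801e-06 s)
ΔE = 1.387e-29 J = 86.584 peV

This natural linewidth limits the precision of spectroscopic measurements.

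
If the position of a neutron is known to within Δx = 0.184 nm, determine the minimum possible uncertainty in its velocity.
171.093 m/s

Using the Heisenberg uncertainty principle and Δp = mΔv:
ΔxΔp ≥ ℏ/2
Δx(mΔv) ≥ ℏ/2

The minimum uncertainty in velocity is:
Δv_min = ℏ/(2mΔx)
Δv_min = (1.055e-34 J·s) / (2 × 1.675e-27 kg × 1.840e-10 m)
Δv_min = 1.711e+02 m/s = 171.093 m/s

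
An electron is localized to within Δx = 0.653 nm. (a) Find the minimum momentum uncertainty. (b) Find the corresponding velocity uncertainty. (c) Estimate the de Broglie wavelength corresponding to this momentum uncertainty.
(a) Δp_min = 8.075 × 10^-26 kg·m/s
(b) Δv_min = 88.643 km/s
(c) λ_dB = 8.206 nm

Step-by-step:

(a) From the uncertainty principle:
Δp_min = ℏ/(2Δx) = (1.055e-34 J·s)/(2 × 6.530e-10 m) = 8.075e-26 kg·m/s

(b) The velocity uncertainty:
Δv = Δp/m = (8.075e-26 kg·m/s)/(9.109e-31 kg) = 8.864e+04 m/s = 88.643 km/s

(c) The de Broglie wavelength for this momentum:
λ = h/p = (6.626e-34 J·s)/(8.075e-26 kg·m/s) = 8.206e-09 m = 8.206 nm

Note: The de Broglie wavelength is comparable to the localization size, as expected from wave-particle duality.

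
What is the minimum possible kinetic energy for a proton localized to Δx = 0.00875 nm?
67.754 meV

Localizing a particle requires giving it sufficient momentum uncertainty:

1. From uncertainty principle: Δp ≥ ℏ/(2Δx)
   Δp_min = (1.055e-34 J·s) / (2 × 8.750e-12 m)
   Δp_min = 6.026e-24 kg·m/s

2. This momentum uncertainty corresponds to kinetic energy:
   KE ≈ (Δp)²/(2m) = (6.026e-24)²/(2 × 1.673e-27 kg)
   KE = 1.086e-20 J = 67.754 meV

Tighter localization requires more energy.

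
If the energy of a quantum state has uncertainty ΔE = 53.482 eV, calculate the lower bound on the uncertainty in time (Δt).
6.154 as

Using the energy-time uncertainty principle:
ΔEΔt ≥ ℏ/2

The minimum uncertainty in time is:
Δt_min = ℏ/(2ΔE)
Δt_min = (1.055e-34 J·s) / (2 × 8.569e-18 J)
Δt_min = 6.154e-18 s = 6.154 as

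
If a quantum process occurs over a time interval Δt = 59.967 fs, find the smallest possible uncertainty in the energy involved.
5.488 meV

Using the energy-time uncertainty principle:
ΔEΔt ≥ ℏ/2

The minimum uncertainty in energy is:
ΔE_min = ℏ/(2Δt)
ΔE_min = (1.055e-34 J·s) / (2 × 5.997e-14 s)
ΔE_min = 8.793e-22 J = 5.488 meV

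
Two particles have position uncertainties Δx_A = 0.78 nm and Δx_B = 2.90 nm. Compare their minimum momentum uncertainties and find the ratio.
Particle A has the larger minimum momentum uncertainty, by a factor of 3.72.

For each particle, the minimum momentum uncertainty is Δp_min = ℏ/(2Δx):

Particle A: Δp_A = ℏ/(2×7.800e-10 m) = 6.760e-26 kg·m/s
Particle B: Δp_B = ℏ/(2×2.900e-09 m) = 1.818e-26 kg·m/s

Ratio: Δp_A/Δp_B = 3.72

Since Δp_min ∝ 1/Δx, the particle with smaller position uncertainty (A) has larger momentum uncertainty.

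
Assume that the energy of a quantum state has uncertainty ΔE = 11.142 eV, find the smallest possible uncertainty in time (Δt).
29.537 as

Using the energy-time uncertainty principle:
ΔEΔt ≥ ℏ/2

The minimum uncertainty in time is:
Δt_min = ℏ/(2ΔE)
Δt_min = (1.055e-34 J·s) / (2 × 1.785e-18 J)
Δt_min = 2.954e-17 s = 29.537 as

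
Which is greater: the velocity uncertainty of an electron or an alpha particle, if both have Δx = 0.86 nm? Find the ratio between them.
The electron has the larger minimum velocity uncertainty, by a ratio of 7294.3.

For both particles, Δp_min = ℏ/(2Δx) = 6.131e-26 kg·m/s (same for both).

The velocity uncertainty is Δv = Δp/m:
- electron: Δv = 6.131e-26 / 9.109e-31 = 6.731e+04 m/s = 67.307 km/s
- alpha particle: Δv = 6.131e-26 / 6.645e-27 = 9.227e+00 m/s = 9.227 m/s

Ratio: 6.731e+04 / 9.227e+00 = 7294.3

The lighter particle has larger velocity uncertainty because Δv ∝ 1/m.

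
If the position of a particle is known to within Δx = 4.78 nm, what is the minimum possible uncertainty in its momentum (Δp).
1.103 × 10^-26 kg·m/s

Using the Heisenberg uncertainty principle:
ΔxΔp ≥ ℏ/2

The minimum uncertainty in momentum is:
Δp_min = ℏ/(2Δx)
Δp_min = (1.055e-34 J·s) / (2 × 4.780e-09 m)
Δp_min = 1.103e-26 kg·m/s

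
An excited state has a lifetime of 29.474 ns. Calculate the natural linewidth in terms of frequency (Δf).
2.700 MHz

Using the energy-time uncertainty principle and E = hf:
ΔEΔt ≥ ℏ/2
hΔf·Δt ≥ ℏ/2

The minimum frequency uncertainty is:
Δf = ℏ/(2hτ) = 1/(4πτ)
Δf = 1/(4π × 2.947e-08 s)
Δf = 2.700e+06 Hz = 2.700 MHz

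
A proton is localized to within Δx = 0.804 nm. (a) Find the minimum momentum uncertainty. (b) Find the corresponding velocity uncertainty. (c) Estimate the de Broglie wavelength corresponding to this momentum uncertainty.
(a) Δp_min = 6.558 × 10^-26 kg·m/s
(b) Δv_min = 39.210 m/s
(c) λ_dB = 10.103 nm

Step-by-step:

(a) From the uncertainty principle:
Δp_min = ℏ/(2Δx) = (1.055e-34 J·s)/(2 × 8.040e-10 m) = 6.558e-26 kg·m/s

(b) The velocity uncertainty:
Δv = Δp/m = (6.558e-26 kg·m/s)/(1.673e-27 kg) = 3.921e+01 m/s = 39.210 m/s

(c) The de Broglie wavelength for this momentum:
λ = h/p = (6.626e-34 J·s)/(6.558e-26 kg·m/s) = 1.010e-08 m = 10.103 nm

Note: The de Broglie wavelength is comparable to the localization size, as expected from wave-particle duality.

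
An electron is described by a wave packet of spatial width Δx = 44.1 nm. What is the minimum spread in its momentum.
1.196 × 10^-27 kg·m/s

For a wave packet, the spatial width Δx and momentum spread Δp are related by the uncertainty principle:
ΔxΔp ≥ ℏ/2

The minimum momentum spread is:
Δp_min = ℏ/(2Δx)
Δp_min = (1.055e-34 J·s) / (2 × 4.410e-08 m)
Δp_min = 1.196e-27 kg·m/s

A wave packet cannot have both a well-defined position and well-defined momentum.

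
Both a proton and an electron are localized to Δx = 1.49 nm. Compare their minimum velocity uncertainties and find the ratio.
The electron has the larger minimum velocity uncertainty, by a ratio of 1836.2.

For both particles, Δp_min = ℏ/(2Δx) = 3.539e-26 kg·m/s (same for both).

The velocity uncertainty is Δv = Δp/m:
- proton: Δv = 3.539e-26 / 1.673e-27 = 2.116e+01 m/s = 21.157 m/s
- electron: Δv = 3.539e-26 / 9.109e-31 = 3.885e+04 m/s = 38.848 km/s

Ratio: 3.885e+04 / 2.116e+01 = 1836.2

The lighter particle has larger velocity uncertainty because Δv ∝ 1/m.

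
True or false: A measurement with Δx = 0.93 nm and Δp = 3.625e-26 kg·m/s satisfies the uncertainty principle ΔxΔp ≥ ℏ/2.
No, it violates the uncertainty principle (impossible measurement).

Calculate the product ΔxΔp:
ΔxΔp = (9.300e-10 m) × (3.625e-26 kg·m/s)
ΔxΔp = 3.371e-35 J·s

Compare to the minimum allowed value ℏ/2:
ℏ/2 = 5.273e-35 J·s

Since ΔxΔp = 3.371e-35 J·s < 5.273e-35 J·s = ℏ/2,
the measurement violates the uncertainty principle.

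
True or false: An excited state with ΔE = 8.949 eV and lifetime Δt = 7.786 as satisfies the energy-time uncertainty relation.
No, it violates the uncertainty relation.

Calculate the product ΔEΔt:
ΔE = 8.949 eV = 1.434e-18 J
ΔEΔt = (1.434e-18 J) × (7.786e-18 s)
ΔEΔt = 1.116e-35 J·s

Compare to the minimum allowed value ℏ/2:
ℏ/2 = 5.273e-35 J·s

Since ΔEΔt = 1.116e-35 J·s < 5.273e-35 J·s = ℏ/2,
this violates the uncertainty relation.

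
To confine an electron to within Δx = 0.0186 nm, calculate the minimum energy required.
27.532 eV

Localizing a particle requires giving it sufficient momentum uncertainty:

1. From uncertainty principle: Δp ≥ ℏ/(2Δx)
   Δp_min = (1.055e-34 J·s) / (2 × 1.860e-11 m)
   Δp_min = 2.835e-24 kg·m/s

2. This momentum uncertainty corresponds to kinetic energy:
   KE ≈ (Δp)²/(2m) = (2.835e-24)²/(2 × 9.109e-31 kg)
   KE = 4.411e-18 J = 27.532 eV

Tighter localization requires more energy.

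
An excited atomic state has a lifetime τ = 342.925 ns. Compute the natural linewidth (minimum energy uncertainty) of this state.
959.702 peV

Using the energy-time uncertainty principle:
ΔEΔt ≥ ℏ/2

The lifetime τ represents the time uncertainty Δt.
The natural linewidth (minimum energy uncertainty) is:

ΔE = ℏ/(2τ)
ΔE = (1.055e-34 J·s) / (2 × 3.429e-07 s)
ΔE = 1.538e-28 J = 959.702 peV

This natural linewidth limits the precision of spectroscopic measurements.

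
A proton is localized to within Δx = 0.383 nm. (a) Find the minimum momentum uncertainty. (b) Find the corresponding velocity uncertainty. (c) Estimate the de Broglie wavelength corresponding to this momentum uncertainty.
(a) Δp_min = 1.377 × 10^-25 kg·m/s
(b) Δv_min = 82.309 m/s
(c) λ_dB = 4.813 nm

Step-by-step:

(a) From the uncertainty principle:
Δp_min = ℏ/(2Δx) = (1.055e-34 J·s)/(2 × 3.830e-10 m) = 1.377e-25 kg·m/s

(b) The velocity uncertainty:
Δv = Δp/m = (1.377e-25 kg·m/s)/(1.673e-27 kg) = 8.231e+01 m/s = 82.309 m/s

(c) The de Broglie wavelength for this momentum:
λ = h/p = (6.626e-34 J·s)/(1.377e-25 kg·m/s) = 4.813e-09 m = 4.813 nm

Note: The de Broglie wavelength is comparable to the localization size, as expected from wave-particle duality.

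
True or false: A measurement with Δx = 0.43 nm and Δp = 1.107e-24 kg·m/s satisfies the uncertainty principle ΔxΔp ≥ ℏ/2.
Yes, it satisfies the uncertainty principle.

Calculate the product ΔxΔp:
ΔxΔp = (4.300e-10 m) × (1.107e-24 kg·m/s)
ΔxΔp = 4.760e-34 J·s

Compare to the minimum allowed value ℏ/2:
ℏ/2 = 5.273e-35 J·s

Since ΔxΔp = 4.760e-34 J·s ≥ 5.273e-35 J·s = ℏ/2,
the measurement satisfies the uncertainty principle.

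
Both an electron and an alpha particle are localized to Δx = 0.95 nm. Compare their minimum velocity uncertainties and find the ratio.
The electron has the larger minimum velocity uncertainty, by a ratio of 7294.3.

For both particles, Δp_min = ℏ/(2Δx) = 5.550e-26 kg·m/s (same for both).

The velocity uncertainty is Δv = Δp/m:
- electron: Δv = 5.550e-26 / 9.109e-31 = 6.093e+04 m/s = 60.930 km/s
- alpha particle: Δv = 5.550e-26 / 6.645e-27 = 8.353e+00 m/s = 8.353 m/s

Ratio: 6.093e+04 / 8.353e+00 = 7294.3

The lighter particle has larger velocity uncertainty because Δv ∝ 1/m.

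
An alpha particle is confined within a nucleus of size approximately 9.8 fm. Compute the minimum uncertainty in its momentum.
5.380 × 10^-21 kg·m/s

Using the Heisenberg uncertainty principle:
ΔxΔp ≥ ℏ/2

With Δx ≈ L = 9.800e-15 m (the confinement size):
Δp_min = ℏ/(2Δx)
Δp_min = (1.055e-34 J·s) / (2 × 9.800e-15 m)
Δp_min = 5.380e-21 kg·m/s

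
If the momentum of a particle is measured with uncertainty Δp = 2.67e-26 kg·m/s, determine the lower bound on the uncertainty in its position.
1.975 nm

Using the Heisenberg uncertainty principle:
ΔxΔp ≥ ℏ/2

The minimum uncertainty in position is:
Δx_min = ℏ/(2Δp)
Δx_min = (1.055e-34 J·s) / (2 × 2.670e-26 kg·m/s)
Δx_min = 1.975e-09 m = 1.975 nm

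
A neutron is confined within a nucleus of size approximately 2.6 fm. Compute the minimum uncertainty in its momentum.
2.028 × 10^-20 kg·m/s

Using the Heisenberg uncertainty principle:
ΔxΔp ≥ ℏ/2

With Δx ≈ L = 2.600e-15 m (the confinement size):
Δp_min = ℏ/(2Δx)
Δp_min = (1.055e-34 J·s) / (2 × 2.600e-15 m)
Δp_min = 2.028e-20 kg·m/s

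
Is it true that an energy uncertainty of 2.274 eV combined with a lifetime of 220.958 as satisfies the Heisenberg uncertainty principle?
Yes, it satisfies the uncertainty relation.

Calculate the product ΔEΔt:
ΔE = 2.274 eV = 3.643e-19 J
ΔEΔt = (3.643e-19 J) × (2.210e-16 s)
ΔEΔt = 8.050e-35 J·s

Compare to the minimum allowed value ℏ/2:
ℏ/2 = 5.273e-35 J·s

Since ΔEΔt = 8.050e-35 J·s ≥ 5.273e-35 J·s = ℏ/2,
this satisfies the uncertainty relation.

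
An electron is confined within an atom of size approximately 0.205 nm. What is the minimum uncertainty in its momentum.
2.572 × 10^-25 kg·m/s

Using the Heisenberg uncertainty principle:
ΔxΔp ≥ ℏ/2

With Δx ≈ L = 2.050e-10 m (the confinement size):
Δp_min = ℏ/(2Δx)
Δp_min = (1.055e-34 J·s) / (2 × 2.050e-10 m)
Δp_min = 2.572e-25 kg·m/s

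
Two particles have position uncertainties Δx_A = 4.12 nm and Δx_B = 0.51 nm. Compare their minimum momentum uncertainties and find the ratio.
Particle B has the larger minimum momentum uncertainty, by a factor of 8.08.

For each particle, the minimum momentum uncertainty is Δp_min = ℏ/(2Δx):

Particle A: Δp_A = ℏ/(2×4.120e-09 m) = 1.280e-26 kg·m/s
Particle B: Δp_B = ℏ/(2×5.100e-10 m) = 1.034e-25 kg·m/s

Ratio: Δp_B/Δp_A = 8.08

Since Δp_min ∝ 1/Δx, the particle with smaller position uncertainty (B) has larger momentum uncertainty.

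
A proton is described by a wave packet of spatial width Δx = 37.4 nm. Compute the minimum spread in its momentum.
1.410 × 10^-27 kg·m/s

For a wave packet, the spatial width Δx and momentum spread Δp are related by the uncertainty principle:
ΔxΔp ≥ ℏ/2

The minimum momentum spread is:
Δp_min = ℏ/(2Δx)
Δp_min = (1.055e-34 J·s) / (2 × 3.740e-08 m)
Δp_min = 1.410e-27 kg·m/s

A wave packet cannot have both a well-defined position and well-defined momentum.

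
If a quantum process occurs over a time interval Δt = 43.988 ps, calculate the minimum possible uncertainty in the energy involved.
7.482 μeV

Using the energy-time uncertainty principle:
ΔEΔt ≥ ℏ/2

The minimum uncertainty in energy is:
ΔE_min = ℏ/(2Δt)
ΔE_min = (1.055e-34 J·s) / (2 × 4.399e-11 s)
ΔE_min = 1.199e-24 J = 7.482 μeV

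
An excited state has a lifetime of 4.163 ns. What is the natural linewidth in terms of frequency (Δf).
19.115 MHz

Using the energy-time uncertainty principle and E = hf:
ΔEΔt ≥ ℏ/2
hΔf·Δt ≥ ℏ/2

The minimum frequency uncertainty is:
Δf = ℏ/(2hτ) = 1/(4πτ)
Δf = 1/(4π × 4.163e-09 s)
Δf = 1.912e+07 Hz = 19.115 MHz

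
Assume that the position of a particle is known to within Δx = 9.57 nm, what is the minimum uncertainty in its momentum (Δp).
5.510 × 10^-27 kg·m/s

Using the Heisenberg uncertainty principle:
ΔxΔp ≥ ℏ/2

The minimum uncertainty in momentum is:
Δp_min = ℏ/(2Δx)
Δp_min = (1.055e-34 J·s) / (2 × 9.570e-09 m)
Δp_min = 5.510e-27 kg·m/s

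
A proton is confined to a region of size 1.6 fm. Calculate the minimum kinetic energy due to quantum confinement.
2.026 MeV

Using the uncertainty principle:

1. Position uncertainty: Δx ≈ 1.600e-15 m
2. Minimum momentum uncertainty: Δp = ℏ/(2Δx) = 3.296e-20 kg·m/s
3. Minimum kinetic energy:
   KE = (Δp)²/(2m) = (3.296e-20)²/(2 × 1.673e-27 kg)
   KE = 3.247e-13 J = 2.026 MeV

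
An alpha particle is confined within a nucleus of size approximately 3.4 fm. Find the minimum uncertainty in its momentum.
1.551 × 10^-20 kg·m/s

Using the Heisenberg uncertainty principle:
ΔxΔp ≥ ℏ/2

With Δx ≈ L = 3.400e-15 m (the confinement size):
Δp_min = ℏ/(2Δx)
Δp_min = (1.055e-34 J·s) / (2 × 3.400e-15 m)
Δp_min = 1.551e-20 kg·m/s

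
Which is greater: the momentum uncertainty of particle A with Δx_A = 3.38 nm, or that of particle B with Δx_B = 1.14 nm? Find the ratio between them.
Particle B has the larger minimum momentum uncertainty, by a factor of 2.96.

For each particle, the minimum momentum uncertainty is Δp_min = ℏ/(2Δx):

Particle A: Δp_A = ℏ/(2×3.380e-09 m) = 1.560e-26 kg·m/s
Particle B: Δp_B = ℏ/(2×1.140e-09 m) = 4.625e-26 kg·m/s

Ratio: Δp_B/Δp_A = 2.96

Since Δp_min ∝ 1/Δx, the particle with smaller position uncertainty (B) has larger momentum uncertainty.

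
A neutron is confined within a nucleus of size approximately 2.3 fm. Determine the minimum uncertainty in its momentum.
2.293 × 10^-20 kg·m/s

Using the Heisenberg uncertainty principle:
ΔxΔp ≥ ℏ/2

With Δx ≈ L = 2.300e-15 m (the confinement size):
Δp_min = ℏ/(2Δx)
Δp_min = (1.055e-34 J·s) / (2 × 2.300e-15 m)
Δp_min = 2.293e-20 kg·m/s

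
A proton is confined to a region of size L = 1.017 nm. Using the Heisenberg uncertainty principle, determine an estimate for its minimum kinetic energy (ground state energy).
5.015 μeV

Using the uncertainty principle to estimate ground state energy:

1. The position uncertainty is approximately the confinement size:
   Δx ≈ L = 1.017e-09 m

2. From ΔxΔp ≥ ℏ/2, the minimum momentum uncertainty is:
   Δp ≈ ℏ/(2L) = 5.185e-26 kg·m/s

3. The kinetic energy is approximately:
   KE ≈ (Δp)²/(2m) = (5.185e-26)²/(2 × 1.673e-27 kg)
   KE ≈ 8.036e-25 J = 5.015 μeV

This is an order-of-magnitude estimate of the ground state energy.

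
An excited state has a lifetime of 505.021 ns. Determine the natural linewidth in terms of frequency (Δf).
157.573 kHz

Using the energy-time uncertainty principle and E = hf:
ΔEΔt ≥ ℏ/2
hΔf·Δt ≥ ℏ/2

The minimum frequency uncertainty is:
Δf = ℏ/(2hτ) = 1/(4πτ)
Δf = 1/(4π × 5.050e-07 s)
Δf = 1.576e+05 Hz = 157.573 kHz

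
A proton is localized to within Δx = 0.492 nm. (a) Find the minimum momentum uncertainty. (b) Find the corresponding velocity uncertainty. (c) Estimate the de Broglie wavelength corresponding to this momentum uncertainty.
(a) Δp_min = 1.072 × 10^-25 kg·m/s
(b) Δv_min = 64.074 m/s
(c) λ_dB = 6.183 nm

Step-by-step:

(a) From the uncertainty principle:
Δp_min = ℏ/(2Δx) = (1.055e-34 J·s)/(2 × 4.920e-10 m) = 1.072e-25 kg·m/s

(b) The velocity uncertainty:
Δv = Δp/m = (1.072e-25 kg·m/s)/(1.673e-27 kg) = 6.407e+01 m/s = 64.074 m/s

(c) The de Broglie wavelength for this momentum:
λ = h/p = (6.626e-34 J·s)/(1.072e-25 kg·m/s) = 6.183e-09 m = 6.183 nm

Note: The de Broglie wavelength is comparable to the localization size, as expected from wave-particle duality.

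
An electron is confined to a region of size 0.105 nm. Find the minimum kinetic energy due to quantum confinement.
863.942 meV

Using the uncertainty principle:

1. Position uncertainty: Δx ≈ 1.050e-10 m
2. Minimum momentum uncertainty: Δp = ℏ/(2Δx) = 5.022e-25 kg·m/s
3. Minimum kinetic energy:
   KE = (Δp)²/(2m) = (5.022e-25)²/(2 × 9.109e-31 kg)
   KE = 1.384e-19 J = 863.942 meV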